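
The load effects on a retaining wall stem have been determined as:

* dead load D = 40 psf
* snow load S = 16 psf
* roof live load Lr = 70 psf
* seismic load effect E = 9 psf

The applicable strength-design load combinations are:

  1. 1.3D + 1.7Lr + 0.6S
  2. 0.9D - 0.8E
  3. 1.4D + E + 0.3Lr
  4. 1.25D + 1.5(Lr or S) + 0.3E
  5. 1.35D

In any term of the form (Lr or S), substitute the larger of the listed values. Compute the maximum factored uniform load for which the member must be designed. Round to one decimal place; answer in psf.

(Lr or S) → Lr = 70 psf.
1. 1.3(40) + 1.7(70) + 0.6(16) = 52.0 + 119.0 + 9.6 = 180.6
2. 0.9(40) - 0.8(9) = 36.0 - 7.2 = 28.8
3. 1.4(40) + 1.0(9) + 0.3(70) = 56.0 + 9.0 + 21.0 = 86.0
4. 1.25(40) + 1.5(70) + 0.3(9) = 50.0 + 105.0 + 2.7 = 157.7
5. 1.35(40) = 54.0
Maximum is from combination 1.

180.6 psf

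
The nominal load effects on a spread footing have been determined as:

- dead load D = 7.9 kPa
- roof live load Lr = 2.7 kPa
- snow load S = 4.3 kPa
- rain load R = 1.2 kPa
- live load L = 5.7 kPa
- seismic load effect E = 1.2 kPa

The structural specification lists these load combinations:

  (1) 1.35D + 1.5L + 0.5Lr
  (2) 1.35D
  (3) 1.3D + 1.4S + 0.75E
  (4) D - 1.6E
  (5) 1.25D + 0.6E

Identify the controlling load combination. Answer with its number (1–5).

(1) 1.35(7.9) + 1.5(5.7) + 0.5(2.7) = 20.6
(2) 1.35(7.9) = 10.7
(3) 1.3(7.9) + 1.4(4.3) + 0.75(1.2) = 10.3 + 6.0 + 0.9 = 17.2
(4) 1.0(7.9) - 1.6(1.2) = 7.9 - 1.9 = 6.0
(5) 1.25(7.9) + 0.6(1.2) = 9.9 + 0.7 = 10.6
The largest value is 20.6 kPa from combination 1.

Combination 1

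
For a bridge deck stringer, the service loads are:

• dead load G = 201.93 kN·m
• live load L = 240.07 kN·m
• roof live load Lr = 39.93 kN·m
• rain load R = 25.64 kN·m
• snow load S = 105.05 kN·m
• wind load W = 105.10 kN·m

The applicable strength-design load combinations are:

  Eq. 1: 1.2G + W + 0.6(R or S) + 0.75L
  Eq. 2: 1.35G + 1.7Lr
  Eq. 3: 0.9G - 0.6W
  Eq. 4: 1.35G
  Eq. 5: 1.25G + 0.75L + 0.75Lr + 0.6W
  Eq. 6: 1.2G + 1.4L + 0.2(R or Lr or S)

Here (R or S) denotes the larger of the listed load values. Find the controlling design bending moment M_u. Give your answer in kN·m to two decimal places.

599.42 kN·m

(R or S) → S = 105.05 kN·m; (R or Lr or S) → S = 105.05 kN·m.
Eq. 1: 1.2(201.93) + 1.0(105.10) + 0.6(105.05) + 0.75(240.07) = 242.32 + 105.10 + 63.03 + 180.05 = 590.50
Eq. 2: 1.35(201.93) + 1.7(39.93) = 272.61 + 67.88 = 340.49
Eq. 3: 0.9(201.93) - 0.6(105.10) = 181.74 - 63.06 = 118.68
Eq. 4: 1.35(201.93) = 272.61
Eq. 5: 1.25(201.93) + 0.75(240.07) + 0.75(39.93) + 0.6(105.10) = 252.41 + 180.05 + 29.95 + 63.06 = 525.47
Eq. 6: 1.2(201.93) + 1.4(240.07) + 0.2(105.05) = 599.42
The controlling combination is 6, giving 599.42 kN·m.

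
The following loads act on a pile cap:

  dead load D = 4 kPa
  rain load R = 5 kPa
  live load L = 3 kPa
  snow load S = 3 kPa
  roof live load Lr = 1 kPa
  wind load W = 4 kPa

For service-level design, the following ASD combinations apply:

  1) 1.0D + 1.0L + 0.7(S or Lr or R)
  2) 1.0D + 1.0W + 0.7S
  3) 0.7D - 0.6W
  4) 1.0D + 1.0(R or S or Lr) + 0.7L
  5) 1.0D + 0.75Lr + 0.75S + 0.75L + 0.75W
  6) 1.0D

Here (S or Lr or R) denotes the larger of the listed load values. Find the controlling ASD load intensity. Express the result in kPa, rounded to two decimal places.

(S or Lr or R) → R = 5 kPa; (R or S or Lr) → R = 5 kPa.
1) 1.0(4) + 1.0(3) + 0.7(5) = 4.00 + 3.00 + 3.50 = 10.50
2) 1.0(4) + 1.0(4) + 0.7(3) = 4.00 + 4.00 + 2.10 = 10.10
3) 0.7(4) - 0.6(4) = 2.80 - 2.40 = 0.40
4) 1.0(4) + 1.0(5) + 0.7(3) = 4.00 + 5.00 + 2.10 = 11.10
5) 1.0(4) + 0.75(1) + 0.75(3) + 0.75(3) + 0.75(4) = 4.00 + 0.75 + 2.25 + 2.25 + 3.00 = 12.25
6) 1.0(4) = 4.00
Combination 5 governs: q = 12.25 kPa.

12.25 kPa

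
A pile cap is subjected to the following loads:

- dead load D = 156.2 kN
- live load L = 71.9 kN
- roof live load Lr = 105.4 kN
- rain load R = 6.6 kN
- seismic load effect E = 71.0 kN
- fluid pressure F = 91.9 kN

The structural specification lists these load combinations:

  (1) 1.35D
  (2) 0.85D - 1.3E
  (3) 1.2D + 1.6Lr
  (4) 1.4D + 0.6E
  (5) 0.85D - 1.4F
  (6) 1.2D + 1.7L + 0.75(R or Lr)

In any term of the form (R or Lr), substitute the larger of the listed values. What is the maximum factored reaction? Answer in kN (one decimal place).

388.7 kN

(R or Lr) → Lr = 105.4 kN.
(1) 1.35(156.2) = 210.9
(2) 0.85(156.2) - 1.3(71.0) = 132.8 - 92.3 = 40.5
(3) 1.2(156.2) + 1.6(105.4) = 356.1
(4) 1.4(156.2) + 0.6(71.0) = 218.7 + 42.6 = 261.3
(5) 0.85(156.2) - 1.4(91.9) = 132.8 - 128.7 = 4.1
(6) 1.2(156.2) + 1.7(71.9) + 0.75(105.4) = 187.4 + 122.2 + 79.1 = 388.7
Combination 6 governs: V_u = 388.7 kN.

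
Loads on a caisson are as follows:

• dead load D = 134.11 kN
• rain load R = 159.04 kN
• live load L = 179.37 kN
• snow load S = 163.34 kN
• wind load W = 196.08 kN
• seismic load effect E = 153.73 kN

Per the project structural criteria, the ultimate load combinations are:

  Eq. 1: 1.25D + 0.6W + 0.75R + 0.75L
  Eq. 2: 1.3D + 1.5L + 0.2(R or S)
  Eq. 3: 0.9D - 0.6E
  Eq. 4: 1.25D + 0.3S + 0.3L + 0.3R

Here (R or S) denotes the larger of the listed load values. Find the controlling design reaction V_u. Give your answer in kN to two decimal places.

(R or S) → S = 163.34 kN.
Eq. 1: 1.25(134.11) + 0.6(196.08) + 0.75(159.04) + 0.75(179.37) = 539.09
Eq. 2: 1.3(134.11) + 1.5(179.37) + 0.2(163.34) = 174.34 + 269.06 + 32.67 = 476.07
Eq. 3: 0.9(134.11) - 0.6(153.73) = 120.70 - 92.24 = 28.46
Eq. 4: 1.25(134.11) + 0.3(163.34) + 0.3(179.37) + 0.3(159.04) = 167.64 + 49.00 + 53.81 + 47.71 = 318.16
Combination 1 governs: V_u = 539.09 kN.

539.09 kN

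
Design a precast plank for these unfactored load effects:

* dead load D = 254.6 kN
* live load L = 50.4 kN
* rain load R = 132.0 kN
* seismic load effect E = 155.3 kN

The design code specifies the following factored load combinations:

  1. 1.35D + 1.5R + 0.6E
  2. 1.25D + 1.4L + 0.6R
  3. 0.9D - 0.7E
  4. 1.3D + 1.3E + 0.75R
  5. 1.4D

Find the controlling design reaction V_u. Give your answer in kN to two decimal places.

1. 1.35(254.6) + 1.5(132.0) + 0.6(155.3) = 343.71 + 198.00 + 93.18 = 634.89
2. 1.25(254.6) + 1.4(50.4) + 0.6(132.0) = 318.25 + 70.56 + 79.20 = 468.01
3. 0.9(254.6) - 0.7(155.3) = 229.14 - 108.71 = 120.43
4. 1.3(254.6) + 1.3(155.3) + 0.75(132.0) = 330.98 + 201.89 + 99.00 = 631.87
5. 1.4(254.6) = 356.44
The controlling combination is 1, giving 634.89 kN.

634.89 kN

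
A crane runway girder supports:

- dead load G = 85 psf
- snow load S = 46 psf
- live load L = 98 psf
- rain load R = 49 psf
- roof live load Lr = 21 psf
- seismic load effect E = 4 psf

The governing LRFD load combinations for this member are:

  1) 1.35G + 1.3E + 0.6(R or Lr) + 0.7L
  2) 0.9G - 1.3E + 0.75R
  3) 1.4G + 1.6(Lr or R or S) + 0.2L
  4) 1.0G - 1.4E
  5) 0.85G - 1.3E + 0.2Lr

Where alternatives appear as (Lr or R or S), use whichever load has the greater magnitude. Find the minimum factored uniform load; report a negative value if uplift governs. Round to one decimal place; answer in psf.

(R or Lr) → R = 49 psf; (Lr or R or S) → R = 49 psf.
1) 1.35(85) + 1.3(4) + 0.6(49) + 0.7(98) = 114.8 + 5.2 + 29.4 + 68.6 = 218.0
2) 0.9(85) - 1.3(4) + 0.75(49) = 76.5 - 5.2 + 36.8 = 108.1
3) 1.4(85) + 1.6(49) + 0.2(98) = 119.0 + 78.4 + 19.6 = 217.0
4) 1.0(85) - 1.4(4) = 85.0 - 5.6 = 79.4
5) 0.85(85) - 1.3(4) + 0.2(21) = 72.3 - 5.2 + 4.2 = 71.3
Combination 5 gives the minimum: 71.3 psf.

71.3 psf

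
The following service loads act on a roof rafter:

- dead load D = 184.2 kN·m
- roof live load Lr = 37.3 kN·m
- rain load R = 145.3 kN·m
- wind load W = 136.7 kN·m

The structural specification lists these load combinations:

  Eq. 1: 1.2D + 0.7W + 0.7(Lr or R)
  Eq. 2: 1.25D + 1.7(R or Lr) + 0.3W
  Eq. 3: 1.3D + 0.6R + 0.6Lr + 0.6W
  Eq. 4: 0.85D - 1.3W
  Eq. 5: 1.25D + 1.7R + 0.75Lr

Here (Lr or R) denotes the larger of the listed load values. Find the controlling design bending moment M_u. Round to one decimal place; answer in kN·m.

518.3 kN·m

(Lr or R) → R = 145.3 kN·m; (R or Lr) → R = 145.3 kN·m.
Eq. 1: 1.2(184.2) + 0.7(136.7) + 0.7(145.3) = 221.0 + 95.7 + 101.7 = 418.4
Eq. 2: 1.25(184.2) + 1.7(145.3) + 0.3(136.7) = 230.3 + 247.0 + 41.0 = 518.3
Eq. 3: 1.3(184.2) + 0.6(145.3) + 0.6(37.3) + 0.6(136.7) = 431.0
Eq. 4: 0.85(184.2) - 1.3(136.7) = 156.6 - 177.7 = -21.1
Eq. 5: 1.25(184.2) + 1.7(145.3) + 0.75(37.3) = 505.2
The controlling combination is 2, giving 518.3 kN·m.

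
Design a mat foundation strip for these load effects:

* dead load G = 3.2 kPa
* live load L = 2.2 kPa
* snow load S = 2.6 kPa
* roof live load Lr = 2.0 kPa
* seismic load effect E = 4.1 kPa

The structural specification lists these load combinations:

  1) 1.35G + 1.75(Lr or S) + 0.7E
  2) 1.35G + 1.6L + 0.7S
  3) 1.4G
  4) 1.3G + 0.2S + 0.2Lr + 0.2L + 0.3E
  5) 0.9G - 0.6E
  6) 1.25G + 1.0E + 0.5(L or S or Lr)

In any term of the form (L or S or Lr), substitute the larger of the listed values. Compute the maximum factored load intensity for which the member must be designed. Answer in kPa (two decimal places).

(Lr or S) → S = 2.6 kPa; (L or S or Lr) → S = 2.6 kPa.
1) 1.35(3.2) + 1.75(2.6) + 0.7(4.1) = 11.74
2) 1.35(3.2) + 1.6(2.2) + 0.7(2.6) = 9.66
3) 1.4(3.2) = 4.48
4) 1.3(3.2) + 0.2(2.6) + 0.2(2.0) + 0.2(2.2) + 0.3(4.1) = 6.75
5) 0.9(3.2) - 0.6(4.1) = 0.42
6) 1.25(3.2) + 1.0(4.1) + 0.5(2.6) = 9.40
Maximum is from combination 1.

11.74 kPa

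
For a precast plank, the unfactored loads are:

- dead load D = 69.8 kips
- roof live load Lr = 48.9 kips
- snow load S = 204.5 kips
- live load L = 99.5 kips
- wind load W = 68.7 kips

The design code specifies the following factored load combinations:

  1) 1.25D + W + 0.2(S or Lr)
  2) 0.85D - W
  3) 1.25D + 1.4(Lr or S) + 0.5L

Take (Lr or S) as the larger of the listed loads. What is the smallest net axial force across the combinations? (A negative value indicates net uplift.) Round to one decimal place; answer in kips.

(S or Lr) → S = 204.5 kips; (Lr or S) → S = 204.5 kips.
1) 1.25(69.8) + 1.0(68.7) + 0.2(204.5) = 87.3 + 68.7 + 40.9 = 196.9
2) 0.85(69.8) - 1.0(68.7) = 59.3 - 68.7 = -9.4
3) 1.25(69.8) + 1.4(204.5) + 0.5(99.5) = 423.3
Combination 2 gives the minimum: -9.4 kips.

-9.4 kips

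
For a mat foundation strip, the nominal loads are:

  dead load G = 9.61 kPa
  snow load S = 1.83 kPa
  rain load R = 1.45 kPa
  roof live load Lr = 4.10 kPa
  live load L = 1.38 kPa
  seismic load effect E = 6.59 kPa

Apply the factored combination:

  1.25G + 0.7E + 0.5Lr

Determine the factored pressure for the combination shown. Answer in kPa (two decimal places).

1.25(9.61) + 0.7(6.59) + 0.5(4.10) = 18.68
p_u = 18.68 kPa.

18.68 kPa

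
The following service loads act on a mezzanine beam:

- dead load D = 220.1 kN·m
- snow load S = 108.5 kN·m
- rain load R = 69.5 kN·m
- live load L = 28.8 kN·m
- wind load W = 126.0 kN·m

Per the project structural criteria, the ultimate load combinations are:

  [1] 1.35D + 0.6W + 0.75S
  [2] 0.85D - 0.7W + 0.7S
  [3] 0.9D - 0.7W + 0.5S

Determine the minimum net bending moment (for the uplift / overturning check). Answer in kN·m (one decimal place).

164.1 kN·m

[1] 1.35(220.1) + 0.6(126.0) + 0.75(108.5) = 297.1 + 75.6 + 81.4 = 454.1
[2] 0.85(220.1) - 0.7(126.0) + 0.7(108.5) = 174.8
[3] 0.9(220.1) - 0.7(126.0) + 0.5(108.5) = 164.1
Combination 3 gives the minimum: 164.1 kN·m.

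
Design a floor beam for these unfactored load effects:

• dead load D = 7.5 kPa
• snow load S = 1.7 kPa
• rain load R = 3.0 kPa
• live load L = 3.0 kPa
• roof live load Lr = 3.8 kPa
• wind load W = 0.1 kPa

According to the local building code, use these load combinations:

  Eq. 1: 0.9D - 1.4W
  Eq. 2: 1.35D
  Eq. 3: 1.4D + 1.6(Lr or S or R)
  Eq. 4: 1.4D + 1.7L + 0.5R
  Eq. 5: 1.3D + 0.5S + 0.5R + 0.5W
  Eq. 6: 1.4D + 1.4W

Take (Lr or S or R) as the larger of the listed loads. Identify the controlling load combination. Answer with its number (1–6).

(Lr or S or R) → Lr = 3.8 kPa.
Eq. 1: 0.9(7.5) - 1.4(0.1) = 6.6
Eq. 2: 1.35(7.5) = 10.1
Eq. 3: 1.4(7.5) + 1.6(3.8) = 10.5 + 6.1 = 16.6
Eq. 4: 1.4(7.5) + 1.7(3.0) + 0.5(3.0) = 10.5 + 5.1 + 1.5 = 17.1
Eq. 5: 1.3(7.5) + 0.5(1.7) + 0.5(3.0) + 0.5(0.1) = 12.2
Eq. 6: 1.4(7.5) + 1.4(0.1) = 10.5 + 0.1 = 10.6
The largest value is 17.1 kPa from combination 4.

Combination 4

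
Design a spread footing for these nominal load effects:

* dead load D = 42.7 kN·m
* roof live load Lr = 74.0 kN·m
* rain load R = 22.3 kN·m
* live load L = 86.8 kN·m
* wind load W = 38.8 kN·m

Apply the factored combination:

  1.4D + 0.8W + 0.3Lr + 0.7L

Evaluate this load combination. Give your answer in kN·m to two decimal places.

1.4(42.7) + 0.8(38.8) + 0.3(74.0) + 0.7(86.8) = 173.78
M_u = 173.78 kN·m.

173.78 kN·m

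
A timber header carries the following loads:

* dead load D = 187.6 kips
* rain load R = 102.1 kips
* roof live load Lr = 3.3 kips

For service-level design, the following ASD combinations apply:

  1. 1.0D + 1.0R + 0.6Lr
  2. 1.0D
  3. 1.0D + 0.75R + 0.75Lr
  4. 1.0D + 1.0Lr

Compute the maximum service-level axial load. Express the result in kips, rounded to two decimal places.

291.68 kips

1. 1.0(187.6) + 1.0(102.1) + 0.6(3.3) = 187.60 + 102.10 + 1.98 = 291.68
2. 1.0(187.6) = 187.60
3. 1.0(187.6) + 0.75(102.1) + 0.75(3.3) = 266.65
4. 1.0(187.6) + 1.0(3.3) = 187.60 + 3.30 = 190.90
Maximum is from combination 1.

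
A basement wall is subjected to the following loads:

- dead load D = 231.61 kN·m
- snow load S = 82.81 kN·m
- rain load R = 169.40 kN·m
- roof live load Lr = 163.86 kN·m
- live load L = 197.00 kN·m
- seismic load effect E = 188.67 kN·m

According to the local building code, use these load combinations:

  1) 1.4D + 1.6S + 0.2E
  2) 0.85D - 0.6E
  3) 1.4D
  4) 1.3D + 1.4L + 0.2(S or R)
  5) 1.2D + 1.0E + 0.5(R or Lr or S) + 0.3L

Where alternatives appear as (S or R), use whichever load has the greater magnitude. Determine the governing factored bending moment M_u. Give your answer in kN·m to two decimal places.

610.77 kN·m

(S or R) → R = 169.40 kN·m; (R or Lr or S) → R = 169.40 kN·m.
1) 1.4(231.61) + 1.6(82.81) + 0.2(188.67) = 324.25 + 132.50 + 37.73 = 494.48
2) 0.85(231.61) - 0.6(188.67) = 196.87 - 113.20 = 83.67
3) 1.4(231.61) = 324.25
4) 1.3(231.61) + 1.4(197.00) + 0.2(169.40) = 301.09 + 275.80 + 33.88 = 610.77
5) 1.2(231.61) + 1.0(188.67) + 0.5(169.40) + 0.3(197.00) = 277.93 + 188.67 + 84.70 + 59.10 = 610.40
The controlling combination is 4, giving 610.77 kN·m.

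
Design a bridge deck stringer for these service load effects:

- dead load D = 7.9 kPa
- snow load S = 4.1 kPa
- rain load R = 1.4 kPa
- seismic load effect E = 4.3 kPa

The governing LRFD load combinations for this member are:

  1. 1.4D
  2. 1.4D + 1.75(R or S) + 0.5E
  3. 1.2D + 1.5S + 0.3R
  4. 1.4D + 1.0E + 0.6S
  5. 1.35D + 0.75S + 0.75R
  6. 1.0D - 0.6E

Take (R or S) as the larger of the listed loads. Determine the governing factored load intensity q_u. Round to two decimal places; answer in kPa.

(R or S) → S = 4.1 kPa.
1. 1.4(7.9) = 11.06
2. 1.4(7.9) + 1.75(4.1) + 0.5(4.3) = 20.39
3. 1.2(7.9) + 1.5(4.1) + 0.3(1.4) = 16.05
4. 1.4(7.9) + 1.0(4.3) + 0.6(4.1) = 17.82
5. 1.35(7.9) + 0.75(4.1) + 0.75(1.4) = 14.79
6. 1.0(7.9) - 0.6(4.3) = 5.32
Combination 2 governs: q_u = 20.39 kPa.

20.39 kPa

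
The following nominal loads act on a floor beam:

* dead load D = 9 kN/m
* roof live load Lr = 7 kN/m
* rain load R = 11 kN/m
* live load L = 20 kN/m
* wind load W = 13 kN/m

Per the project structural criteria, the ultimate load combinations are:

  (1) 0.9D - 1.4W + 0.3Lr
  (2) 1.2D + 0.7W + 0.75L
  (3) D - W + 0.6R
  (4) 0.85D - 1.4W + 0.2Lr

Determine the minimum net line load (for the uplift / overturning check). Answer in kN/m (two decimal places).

(1) 0.9(9) - 1.4(13) + 0.3(7) = -8.00
(2) 1.2(9) + 0.7(13) + 0.75(20) = 34.90
(3) 1.0(9) - 1.0(13) + 0.6(11) = 2.60
(4) 0.85(9) - 1.4(13) + 0.2(7) = -9.15
Combination 4 gives the minimum: -9.15 kN/m.

-9.15 kN/m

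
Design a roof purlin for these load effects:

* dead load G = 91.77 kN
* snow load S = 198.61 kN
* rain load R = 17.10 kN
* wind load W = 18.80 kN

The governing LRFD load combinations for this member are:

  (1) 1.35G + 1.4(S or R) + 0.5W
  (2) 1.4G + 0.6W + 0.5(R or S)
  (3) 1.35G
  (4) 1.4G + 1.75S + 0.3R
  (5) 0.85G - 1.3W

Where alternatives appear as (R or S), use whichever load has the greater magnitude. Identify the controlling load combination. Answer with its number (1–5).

(S or R) → S = 198.61 kN; (R or S) → S = 198.61 kN.
(1) 1.35(91.77) + 1.4(198.61) + 0.5(18.80) = 123.89 + 278.05 + 9.40 = 411.34
(2) 1.4(91.77) + 0.6(18.80) + 0.5(198.61) = 239.06
(3) 1.35(91.77) = 123.89
(4) 1.4(91.77) + 1.75(198.61) + 0.3(17.10) = 128.48 + 347.57 + 5.13 = 481.18
(5) 0.85(91.77) - 1.3(18.80) = 78.00 - 24.44 = 53.56
The largest value is 481.18 kN from combination 4.

Combination 4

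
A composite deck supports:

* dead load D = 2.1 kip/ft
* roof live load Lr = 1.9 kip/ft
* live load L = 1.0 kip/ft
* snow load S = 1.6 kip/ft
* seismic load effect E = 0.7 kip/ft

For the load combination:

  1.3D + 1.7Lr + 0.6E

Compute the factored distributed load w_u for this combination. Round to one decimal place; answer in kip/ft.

6.4 kip/ft

1.3(2.1) + 1.7(1.9) + 0.6(0.7) = 6.4
w_u = 6.4 kip/ft.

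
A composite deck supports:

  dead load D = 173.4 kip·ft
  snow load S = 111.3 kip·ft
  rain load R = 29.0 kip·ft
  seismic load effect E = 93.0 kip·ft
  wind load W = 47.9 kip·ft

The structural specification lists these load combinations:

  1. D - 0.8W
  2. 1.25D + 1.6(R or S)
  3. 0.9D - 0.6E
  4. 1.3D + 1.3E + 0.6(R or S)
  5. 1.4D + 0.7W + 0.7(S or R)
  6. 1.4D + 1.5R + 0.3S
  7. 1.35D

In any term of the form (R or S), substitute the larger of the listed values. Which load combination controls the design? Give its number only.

Combination 4

(R or S) → S = 111.3 kip·ft; (S or R) → S = 111.3 kip·ft.
1. 1.0(173.4) - 0.8(47.9) = 173.4 - 38.3 = 135.1
2. 1.25(173.4) + 1.6(111.3) = 394.8
3. 0.9(173.4) - 0.6(93.0) = 156.1 - 55.8 = 100.3
4. 1.3(173.4) + 1.3(93.0) + 0.6(111.3) = 225.4 + 120.9 + 66.8 = 413.1
5. 1.4(173.4) + 0.7(47.9) + 0.7(111.3) = 242.8 + 33.5 + 77.9 = 354.2
6. 1.4(173.4) + 1.5(29.0) + 0.3(111.3) = 242.8 + 43.5 + 33.4 = 319.7
7. 1.35(173.4) = 234.1
The largest value is 413.1 kip·ft from combination 4.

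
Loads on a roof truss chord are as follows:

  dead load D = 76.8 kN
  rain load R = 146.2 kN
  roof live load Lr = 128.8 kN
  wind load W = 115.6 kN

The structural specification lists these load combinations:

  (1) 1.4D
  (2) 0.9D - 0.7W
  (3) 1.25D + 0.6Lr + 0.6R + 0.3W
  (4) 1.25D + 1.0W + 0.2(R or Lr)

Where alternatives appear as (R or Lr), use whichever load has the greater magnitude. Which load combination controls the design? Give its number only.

Combination 3

(R or Lr) → R = 146.2 kN.
(1) 1.4(76.8) = 107.5
(2) 0.9(76.8) - 0.7(115.6) = 69.1 - 80.9 = -11.8
(3) 1.25(76.8) + 0.6(128.8) + 0.6(146.2) + 0.3(115.6) = 96.0 + 77.3 + 87.7 + 34.7 = 295.7
(4) 1.25(76.8) + 1.0(115.6) + 0.2(146.2) = 96.0 + 115.6 + 29.2 = 240.8
The largest value is 295.7 kN from combination 3.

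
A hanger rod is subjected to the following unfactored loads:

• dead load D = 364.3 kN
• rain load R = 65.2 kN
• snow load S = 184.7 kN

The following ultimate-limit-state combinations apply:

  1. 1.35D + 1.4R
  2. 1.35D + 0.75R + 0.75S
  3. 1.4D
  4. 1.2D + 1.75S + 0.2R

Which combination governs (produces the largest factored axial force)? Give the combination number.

1. 1.35(364.3) + 1.4(65.2) = 491.8 + 91.3 = 583.1
2. 1.35(364.3) + 0.75(65.2) + 0.75(184.7) = 491.8 + 48.9 + 138.5 = 679.2
3. 1.4(364.3) = 510.0
4. 1.2(364.3) + 1.75(184.7) + 0.2(65.2) = 437.2 + 323.2 + 13.0 = 773.4
The largest value is 773.4 kN from combination 4.

Combination 4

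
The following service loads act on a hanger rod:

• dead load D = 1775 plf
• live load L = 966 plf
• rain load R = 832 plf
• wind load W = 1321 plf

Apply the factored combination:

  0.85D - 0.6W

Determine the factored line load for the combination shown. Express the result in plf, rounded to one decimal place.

0.85(1775) - 0.6(1321) = 1508.8 - 792.6 = 716.2
w_u = 716.2 plf.

716.2 plf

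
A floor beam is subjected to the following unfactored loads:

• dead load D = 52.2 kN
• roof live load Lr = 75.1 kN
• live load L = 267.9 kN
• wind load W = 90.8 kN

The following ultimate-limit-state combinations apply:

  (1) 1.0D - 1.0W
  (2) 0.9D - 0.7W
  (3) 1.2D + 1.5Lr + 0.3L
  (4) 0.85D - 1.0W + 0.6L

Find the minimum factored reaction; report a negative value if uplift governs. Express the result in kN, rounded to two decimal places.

(1) 1.0(52.2) - 1.0(90.8) = 52.20 - 90.80 = -38.60
(2) 0.9(52.2) - 0.7(90.8) = 46.98 - 63.56 = -16.58
(3) 1.2(52.2) + 1.5(75.1) + 0.3(267.9) = 62.64 + 112.65 + 80.37 = 255.66
(4) 0.85(52.2) - 1.0(90.8) + 0.6(267.9) = 44.37 - 90.80 + 160.74 = 114.31
Combination 1 gives the minimum: -38.60 kN.

-38.60 kN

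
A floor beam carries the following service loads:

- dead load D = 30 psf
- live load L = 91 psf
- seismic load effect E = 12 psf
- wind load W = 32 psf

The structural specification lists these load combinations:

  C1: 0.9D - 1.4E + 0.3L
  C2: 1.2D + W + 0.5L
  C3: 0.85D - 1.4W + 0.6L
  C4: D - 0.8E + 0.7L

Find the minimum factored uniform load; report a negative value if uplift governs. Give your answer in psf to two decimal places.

35.30 psf

C1: 0.9(30) - 1.4(12) + 0.3(91) = 27.00 - 16.80 + 27.30 = 37.50
C2: 1.2(30) + 1.0(32) + 0.5(91) = 36.00 + 32.00 + 45.50 = 113.50
C3: 0.85(30) - 1.4(32) + 0.6(91) = 25.50 - 44.80 + 54.60 = 35.30
C4: 1.0(30) - 0.8(12) + 0.7(91) = 30.00 - 9.60 + 63.70 = 84.10
Combination 3 gives the minimum: 35.30 psf.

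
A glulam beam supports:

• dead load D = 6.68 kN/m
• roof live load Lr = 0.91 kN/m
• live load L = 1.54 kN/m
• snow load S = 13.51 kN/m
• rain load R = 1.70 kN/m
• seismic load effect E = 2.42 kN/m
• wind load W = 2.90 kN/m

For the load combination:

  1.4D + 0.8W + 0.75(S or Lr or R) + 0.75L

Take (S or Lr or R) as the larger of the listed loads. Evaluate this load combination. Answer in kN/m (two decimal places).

(S or Lr or R) → S = 13.51 kN/m.
1.4(6.68) + 0.8(2.90) + 0.75(13.51) + 0.75(1.54) = 9.35 + 2.32 + 10.13 + 1.16 = 22.96
w_u = 22.96 kN/m.

22.96 kN/m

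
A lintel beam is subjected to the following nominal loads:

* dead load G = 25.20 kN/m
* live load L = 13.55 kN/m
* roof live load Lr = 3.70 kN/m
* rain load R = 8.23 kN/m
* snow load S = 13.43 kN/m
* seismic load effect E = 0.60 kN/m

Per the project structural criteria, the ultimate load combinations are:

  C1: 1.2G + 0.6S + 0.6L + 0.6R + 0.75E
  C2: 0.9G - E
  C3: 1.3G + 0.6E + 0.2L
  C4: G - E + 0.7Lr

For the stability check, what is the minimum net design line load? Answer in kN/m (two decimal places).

C1: 1.2(25.20) + 0.6(13.43) + 0.6(13.55) + 0.6(8.23) + 0.75(0.60) = 30.24 + 8.06 + 8.13 + 4.94 + 0.45 = 51.82
C2: 0.9(25.20) - 1.0(0.60) = 22.68 - 0.60 = 22.08
C3: 1.3(25.20) + 0.6(0.60) + 0.2(13.55) = 32.76 + 0.36 + 2.71 = 35.83
C4: 1.0(25.20) - 1.0(0.60) + 0.7(3.70) = 25.20 - 0.60 + 2.59 = 27.19
Combination 2 gives the minimum: 22.08 kN/m.

22.08 kN/m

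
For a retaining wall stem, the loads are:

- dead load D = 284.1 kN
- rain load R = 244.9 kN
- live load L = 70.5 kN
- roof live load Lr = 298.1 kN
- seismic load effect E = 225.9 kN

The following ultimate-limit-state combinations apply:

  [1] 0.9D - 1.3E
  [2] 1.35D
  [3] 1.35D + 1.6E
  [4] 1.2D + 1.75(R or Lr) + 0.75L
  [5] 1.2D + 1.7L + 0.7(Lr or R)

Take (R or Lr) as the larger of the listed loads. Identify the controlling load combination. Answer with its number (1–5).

Combination 4

(R or Lr) → Lr = 298.1 kN; (Lr or R) → Lr = 298.1 kN.
[1] 0.9(284.1) - 1.3(225.9) = -38.0
[2] 1.35(284.1) = 383.5
[3] 1.35(284.1) + 1.6(225.9) = 745.0
[4] 1.2(284.1) + 1.75(298.1) + 0.75(70.5) = 915.5
[5] 1.2(284.1) + 1.7(70.5) + 0.7(298.1) = 669.4
The largest value is 915.5 kN from combination 4.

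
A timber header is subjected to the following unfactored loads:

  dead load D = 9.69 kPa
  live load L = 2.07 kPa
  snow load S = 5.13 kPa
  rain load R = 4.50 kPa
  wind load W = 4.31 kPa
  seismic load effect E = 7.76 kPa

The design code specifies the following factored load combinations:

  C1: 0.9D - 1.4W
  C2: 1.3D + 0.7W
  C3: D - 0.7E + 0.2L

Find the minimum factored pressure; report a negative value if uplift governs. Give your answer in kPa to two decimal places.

2.69 kPa

C1: 0.9(9.69) - 1.4(4.31) = 2.69
C2: 1.3(9.69) + 0.7(4.31) = 15.61
C3: 1.0(9.69) - 0.7(7.76) + 0.2(2.07) = 4.67
Combination 1 gives the minimum: 2.69 kPa.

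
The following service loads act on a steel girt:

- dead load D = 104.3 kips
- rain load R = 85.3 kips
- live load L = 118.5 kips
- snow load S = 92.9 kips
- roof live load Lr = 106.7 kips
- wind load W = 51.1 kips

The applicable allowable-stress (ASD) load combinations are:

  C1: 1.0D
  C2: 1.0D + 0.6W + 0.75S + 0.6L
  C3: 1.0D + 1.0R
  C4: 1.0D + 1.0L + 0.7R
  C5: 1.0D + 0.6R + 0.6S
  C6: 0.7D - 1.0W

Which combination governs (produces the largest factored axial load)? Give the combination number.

C1: 1.0(104.3) = 104.3
C2: 1.0(104.3) + 0.6(51.1) + 0.75(92.9) + 0.6(118.5) = 275.7
C3: 1.0(104.3) + 1.0(85.3) = 104.3 + 85.3 = 189.6
C4: 1.0(104.3) + 1.0(118.5) + 0.7(85.3) = 104.3 + 118.5 + 59.7 = 282.5
C5: 1.0(104.3) + 0.6(85.3) + 0.6(92.9) = 104.3 + 51.2 + 55.7 = 211.2
C6: 0.7(104.3) - 1.0(51.1) = 73.0 - 51.1 = 21.9
The largest value is 282.5 kips from combination 4.

Combination 4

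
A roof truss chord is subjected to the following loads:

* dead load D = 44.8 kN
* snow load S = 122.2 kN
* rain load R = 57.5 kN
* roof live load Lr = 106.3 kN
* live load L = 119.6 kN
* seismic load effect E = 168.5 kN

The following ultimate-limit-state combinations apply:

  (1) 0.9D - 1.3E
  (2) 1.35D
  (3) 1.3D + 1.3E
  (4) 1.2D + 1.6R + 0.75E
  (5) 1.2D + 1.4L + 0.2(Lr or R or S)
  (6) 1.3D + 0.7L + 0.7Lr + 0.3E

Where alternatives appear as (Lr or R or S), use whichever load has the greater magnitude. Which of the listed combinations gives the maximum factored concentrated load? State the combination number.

Combination 3

(Lr or R or S) → S = 122.2 kN.
(1) 0.9(44.8) - 1.3(168.5) = 40.32 - 219.05 = -178.73
(2) 1.35(44.8) = 60.48
(3) 1.3(44.8) + 1.3(168.5) = 58.24 + 219.05 = 277.29
(4) 1.2(44.8) + 1.6(57.5) + 0.75(168.5) = 53.76 + 92.00 + 126.38 = 272.14
(5) 1.2(44.8) + 1.4(119.6) + 0.2(122.2) = 53.76 + 167.44 + 24.44 = 245.64
(6) 1.3(44.8) + 0.7(119.6) + 0.7(106.3) + 0.3(168.5) = 58.24 + 83.72 + 74.41 + 50.55 = 266.92
The largest value is 277.29 kN from combination 3.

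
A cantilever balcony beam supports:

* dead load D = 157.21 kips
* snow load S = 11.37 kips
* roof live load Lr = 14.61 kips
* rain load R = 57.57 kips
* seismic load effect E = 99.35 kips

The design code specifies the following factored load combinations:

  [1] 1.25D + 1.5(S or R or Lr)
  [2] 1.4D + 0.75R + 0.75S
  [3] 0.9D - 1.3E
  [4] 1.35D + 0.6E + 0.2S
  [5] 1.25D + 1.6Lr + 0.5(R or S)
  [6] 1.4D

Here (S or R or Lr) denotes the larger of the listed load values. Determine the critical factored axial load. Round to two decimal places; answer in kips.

282.87 kips

(S or R or Lr) → R = 57.57 kips; (R or S) → R = 57.57 kips.
[1] 1.25(157.21) + 1.5(57.57) = 196.51 + 86.36 = 282.87
[2] 1.4(157.21) + 0.75(57.57) + 0.75(11.37) = 220.09 + 43.18 + 8.53 = 271.80
[3] 0.9(157.21) - 1.3(99.35) = 141.49 - 129.16 = 12.33
[4] 1.35(157.21) + 0.6(99.35) + 0.2(11.37) = 274.12
[5] 1.25(157.21) + 1.6(14.61) + 0.5(57.57) = 248.67
[6] 1.4(157.21) = 220.09
Maximum is from combination 1.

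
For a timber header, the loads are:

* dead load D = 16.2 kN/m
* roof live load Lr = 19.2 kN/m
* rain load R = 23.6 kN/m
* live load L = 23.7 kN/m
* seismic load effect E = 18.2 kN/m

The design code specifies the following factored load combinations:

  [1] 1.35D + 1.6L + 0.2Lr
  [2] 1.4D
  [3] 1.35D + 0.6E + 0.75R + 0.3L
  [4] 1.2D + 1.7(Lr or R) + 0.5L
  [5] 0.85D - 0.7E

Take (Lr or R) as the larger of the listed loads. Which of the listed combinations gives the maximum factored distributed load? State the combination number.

(Lr or R) → R = 23.6 kN/m.
[1] 1.35(16.2) + 1.6(23.7) + 0.2(19.2) = 21.9 + 37.9 + 3.8 = 63.6
[2] 1.4(16.2) = 22.7
[3] 1.35(16.2) + 0.6(18.2) + 0.75(23.6) + 0.3(23.7) = 21.9 + 10.9 + 17.7 + 7.1 = 57.6
[4] 1.2(16.2) + 1.7(23.6) + 0.5(23.7) = 19.4 + 40.1 + 11.9 = 71.4
[5] 0.85(16.2) - 0.7(18.2) = 1.0
The largest value is 71.4 kN/m from combination 4.

Combination 4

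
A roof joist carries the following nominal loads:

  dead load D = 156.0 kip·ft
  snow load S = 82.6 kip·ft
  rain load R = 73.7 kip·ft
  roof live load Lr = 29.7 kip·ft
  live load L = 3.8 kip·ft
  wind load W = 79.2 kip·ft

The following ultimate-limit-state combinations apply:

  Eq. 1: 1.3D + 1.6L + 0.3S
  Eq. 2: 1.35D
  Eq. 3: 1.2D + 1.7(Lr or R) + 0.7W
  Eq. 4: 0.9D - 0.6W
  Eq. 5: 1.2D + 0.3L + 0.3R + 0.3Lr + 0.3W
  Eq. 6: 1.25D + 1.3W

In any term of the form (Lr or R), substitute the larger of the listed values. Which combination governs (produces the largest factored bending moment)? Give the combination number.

Combination 3

(Lr or R) → R = 73.7 kip·ft.
Eq. 1: 1.3(156.0) + 1.6(3.8) + 0.3(82.6) = 233.7
Eq. 2: 1.35(156.0) = 210.6
Eq. 3: 1.2(156.0) + 1.7(73.7) + 0.7(79.2) = 367.9
Eq. 4: 0.9(156.0) - 0.6(79.2) = 92.9
Eq. 5: 1.2(156.0) + 0.3(3.8) + 0.3(73.7) + 0.3(29.7) + 0.3(79.2) = 243.1
Eq. 6: 1.25(156.0) + 1.3(79.2) = 298.0
The largest value is 367.9 kip·ft from combination 3.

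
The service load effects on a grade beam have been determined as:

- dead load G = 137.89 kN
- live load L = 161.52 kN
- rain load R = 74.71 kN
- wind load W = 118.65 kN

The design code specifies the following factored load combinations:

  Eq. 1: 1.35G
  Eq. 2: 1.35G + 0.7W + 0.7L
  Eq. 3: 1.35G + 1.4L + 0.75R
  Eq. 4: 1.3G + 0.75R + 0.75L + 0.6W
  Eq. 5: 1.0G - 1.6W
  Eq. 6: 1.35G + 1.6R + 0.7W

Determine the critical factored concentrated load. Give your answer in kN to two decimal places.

468.31 kN

Eq. 1: 1.35(137.89) = 186.15
Eq. 2: 1.35(137.89) + 0.7(118.65) + 0.7(161.52) = 382.27
Eq. 3: 1.35(137.89) + 1.4(161.52) + 0.75(74.71) = 468.31
Eq. 4: 1.3(137.89) + 0.75(74.71) + 0.75(161.52) + 0.6(118.65) = 427.62
Eq. 5: 1.0(137.89) - 1.6(118.65) = -51.95
Eq. 6: 1.35(137.89) + 1.6(74.71) + 0.7(118.65) = 388.74
Maximum is from combination 3.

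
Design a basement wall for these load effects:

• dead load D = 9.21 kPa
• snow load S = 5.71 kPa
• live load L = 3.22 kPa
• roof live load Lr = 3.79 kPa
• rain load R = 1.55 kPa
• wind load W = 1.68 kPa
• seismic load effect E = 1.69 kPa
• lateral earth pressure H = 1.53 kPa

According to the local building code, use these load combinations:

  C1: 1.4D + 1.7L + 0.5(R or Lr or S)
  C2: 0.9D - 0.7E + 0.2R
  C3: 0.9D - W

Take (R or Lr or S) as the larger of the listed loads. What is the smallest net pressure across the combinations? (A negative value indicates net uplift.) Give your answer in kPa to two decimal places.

6.61 kPa

(R or Lr or S) → S = 5.71 kPa.
C1: 1.4(9.21) + 1.7(3.22) + 0.5(5.71) = 21.22
C2: 0.9(9.21) - 0.7(1.69) + 0.2(1.55) = 7.42
C3: 0.9(9.21) - 1.0(1.68) = 6.61
Combination 3 gives the minimum: 6.61 kPa.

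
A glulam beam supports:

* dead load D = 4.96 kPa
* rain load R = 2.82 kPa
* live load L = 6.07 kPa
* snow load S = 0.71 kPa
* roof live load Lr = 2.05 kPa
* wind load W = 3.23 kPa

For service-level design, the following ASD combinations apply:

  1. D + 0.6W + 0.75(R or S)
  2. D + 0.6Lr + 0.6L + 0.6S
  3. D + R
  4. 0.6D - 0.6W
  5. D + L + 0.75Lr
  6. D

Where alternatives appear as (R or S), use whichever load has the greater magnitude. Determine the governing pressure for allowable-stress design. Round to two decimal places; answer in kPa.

12.57 kPa

(R or S) → R = 2.82 kPa.
1. 1.0(4.96) + 0.6(3.23) + 0.75(2.82) = 9.01
2. 1.0(4.96) + 0.6(2.05) + 0.6(6.07) + 0.6(0.71) = 10.26
3. 1.0(4.96) + 1.0(2.82) = 7.78
4. 0.6(4.96) - 0.6(3.23) = 1.04
5. 1.0(4.96) + 1.0(6.07) + 0.75(2.05) = 12.57
6. 1.0(4.96) = 4.96
Combination 5 governs: p = 12.57 kPa.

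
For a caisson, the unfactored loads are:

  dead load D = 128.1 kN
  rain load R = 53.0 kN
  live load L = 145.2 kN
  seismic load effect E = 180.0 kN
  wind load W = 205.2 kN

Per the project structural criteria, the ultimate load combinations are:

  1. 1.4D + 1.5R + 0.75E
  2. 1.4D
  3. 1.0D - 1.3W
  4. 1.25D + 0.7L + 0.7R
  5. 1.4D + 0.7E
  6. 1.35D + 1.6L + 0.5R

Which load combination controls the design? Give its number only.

1. 1.4(128.1) + 1.5(53.0) + 0.75(180.0) = 179.34 + 79.50 + 135.00 = 393.84
2. 1.4(128.1) = 179.34
3. 1.0(128.1) - 1.3(205.2) = 128.10 - 266.76 = -138.66
4. 1.25(128.1) + 0.7(145.2) + 0.7(53.0) = 160.13 + 101.64 + 37.10 = 298.87
5. 1.4(128.1) + 0.7(180.0) = 179.34 + 126.00 = 305.34
6. 1.35(128.1) + 1.6(145.2) + 0.5(53.0) = 172.94 + 232.32 + 26.50 = 431.76
The largest value is 431.76 kN from combination 6.

Combination 6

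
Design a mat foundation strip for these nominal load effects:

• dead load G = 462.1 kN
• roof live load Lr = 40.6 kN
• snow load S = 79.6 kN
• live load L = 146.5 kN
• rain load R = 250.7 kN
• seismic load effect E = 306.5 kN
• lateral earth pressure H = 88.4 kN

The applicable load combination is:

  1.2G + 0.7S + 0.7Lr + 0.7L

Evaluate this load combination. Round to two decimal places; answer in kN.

741.21 kN

1.2(462.1) + 0.7(79.6) + 0.7(40.6) + 0.7(146.5) = 741.21
N_u = 741.21 kN.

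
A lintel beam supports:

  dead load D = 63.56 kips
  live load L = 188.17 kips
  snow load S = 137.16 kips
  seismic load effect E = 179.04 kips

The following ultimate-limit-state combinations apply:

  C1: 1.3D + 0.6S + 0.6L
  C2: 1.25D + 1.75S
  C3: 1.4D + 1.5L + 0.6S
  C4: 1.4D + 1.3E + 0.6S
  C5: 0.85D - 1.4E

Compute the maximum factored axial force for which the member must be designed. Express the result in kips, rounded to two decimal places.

453.54 kips

C1: 1.3(63.56) + 0.6(137.16) + 0.6(188.17) = 82.63 + 82.30 + 112.90 = 277.83
C2: 1.25(63.56) + 1.75(137.16) = 79.45 + 240.03 = 319.48
C3: 1.4(63.56) + 1.5(188.17) + 0.6(137.16) = 88.98 + 282.26 + 82.30 = 453.54
C4: 1.4(63.56) + 1.3(179.04) + 0.6(137.16) = 88.98 + 232.75 + 82.30 = 404.03
C5: 0.85(63.56) - 1.4(179.04) = 54.03 - 250.66 = -196.63
The controlling combination is 3, giving 453.54 kips.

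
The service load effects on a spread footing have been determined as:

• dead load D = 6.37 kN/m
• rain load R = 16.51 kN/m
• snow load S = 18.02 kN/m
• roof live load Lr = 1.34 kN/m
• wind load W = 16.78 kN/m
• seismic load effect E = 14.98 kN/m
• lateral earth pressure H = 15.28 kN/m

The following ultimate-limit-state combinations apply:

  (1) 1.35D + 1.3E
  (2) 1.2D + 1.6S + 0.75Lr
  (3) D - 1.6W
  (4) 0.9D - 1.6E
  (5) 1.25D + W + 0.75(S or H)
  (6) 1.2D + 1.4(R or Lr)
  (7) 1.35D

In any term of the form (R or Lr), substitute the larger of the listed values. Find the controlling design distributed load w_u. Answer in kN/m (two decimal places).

38.26 kN/m

(S or H) → S = 18.02 kN/m; (R or Lr) → R = 16.51 kN/m.
(1) 1.35(6.37) + 1.3(14.98) = 8.60 + 19.47 = 28.07
(2) 1.2(6.37) + 1.6(18.02) + 0.75(1.34) = 7.64 + 28.83 + 1.01 = 37.48
(3) 1.0(6.37) - 1.6(16.78) = 6.37 - 26.85 = -20.48
(4) 0.9(6.37) - 1.6(14.98) = 5.73 - 23.97 = -18.24
(5) 1.25(6.37) + 1.0(16.78) + 0.75(18.02) = 7.96 + 16.78 + 13.52 = 38.26
(6) 1.2(6.37) + 1.4(16.51) = 30.76
(7) 1.35(6.37) = 8.60
Maximum is from combination 5.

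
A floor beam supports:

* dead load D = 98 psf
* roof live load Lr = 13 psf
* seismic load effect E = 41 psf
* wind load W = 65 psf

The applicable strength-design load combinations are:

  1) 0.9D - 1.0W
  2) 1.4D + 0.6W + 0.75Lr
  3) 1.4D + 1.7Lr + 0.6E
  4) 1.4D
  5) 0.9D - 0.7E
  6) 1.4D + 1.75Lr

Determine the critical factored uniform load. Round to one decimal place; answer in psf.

1) 0.9(98) - 1.0(65) = 88.2 - 65.0 = 23.2
2) 1.4(98) + 0.6(65) + 0.75(13) = 137.2 + 39.0 + 9.8 = 186.0
3) 1.4(98) + 1.7(13) + 0.6(41) = 137.2 + 22.1 + 24.6 = 183.9
4) 1.4(98) = 137.2
5) 0.9(98) - 0.7(41) = 88.2 - 28.7 = 59.5
6) 1.4(98) + 1.75(13) = 137.2 + 22.8 = 160.0
Maximum is from combination 2.

186.0 psf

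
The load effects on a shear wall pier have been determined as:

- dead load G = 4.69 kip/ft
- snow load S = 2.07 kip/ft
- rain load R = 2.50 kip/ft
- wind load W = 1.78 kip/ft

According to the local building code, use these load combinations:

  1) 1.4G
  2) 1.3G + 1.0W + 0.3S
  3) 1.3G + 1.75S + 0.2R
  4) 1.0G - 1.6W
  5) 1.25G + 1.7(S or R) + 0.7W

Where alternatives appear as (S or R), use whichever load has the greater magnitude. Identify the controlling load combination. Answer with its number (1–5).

Combination 5

(S or R) → R = 2.50 kip/ft.
1) 1.4(4.69) = 6.57
2) 1.3(4.69) + 1.0(1.78) + 0.3(2.07) = 8.50
3) 1.3(4.69) + 1.75(2.07) + 0.2(2.50) = 10.22
4) 1.0(4.69) - 1.6(1.78) = 1.84
5) 1.25(4.69) + 1.7(2.50) + 0.7(1.78) = 11.36
The largest value is 11.36 kip/ft from combination 5.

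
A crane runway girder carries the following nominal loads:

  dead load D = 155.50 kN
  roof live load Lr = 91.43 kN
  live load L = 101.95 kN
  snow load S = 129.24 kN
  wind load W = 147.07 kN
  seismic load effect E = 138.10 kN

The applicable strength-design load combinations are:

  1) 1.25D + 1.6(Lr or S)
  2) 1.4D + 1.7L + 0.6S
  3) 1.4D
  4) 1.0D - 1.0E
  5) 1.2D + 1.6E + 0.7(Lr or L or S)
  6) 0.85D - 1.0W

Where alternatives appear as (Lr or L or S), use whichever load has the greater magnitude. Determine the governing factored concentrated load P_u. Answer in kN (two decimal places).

498.03 kN

(Lr or S) → S = 129.24 kN; (Lr or L or S) → S = 129.24 kN.
1) 1.25(155.50) + 1.6(129.24) = 401.16
2) 1.4(155.50) + 1.7(101.95) + 0.6(129.24) = 468.56
3) 1.4(155.50) = 217.70
4) 1.0(155.50) - 1.0(138.10) = 17.40
5) 1.2(155.50) + 1.6(138.10) + 0.7(129.24) = 498.03
6) 0.85(155.50) - 1.0(147.07) = -14.90
Maximum is from combination 5.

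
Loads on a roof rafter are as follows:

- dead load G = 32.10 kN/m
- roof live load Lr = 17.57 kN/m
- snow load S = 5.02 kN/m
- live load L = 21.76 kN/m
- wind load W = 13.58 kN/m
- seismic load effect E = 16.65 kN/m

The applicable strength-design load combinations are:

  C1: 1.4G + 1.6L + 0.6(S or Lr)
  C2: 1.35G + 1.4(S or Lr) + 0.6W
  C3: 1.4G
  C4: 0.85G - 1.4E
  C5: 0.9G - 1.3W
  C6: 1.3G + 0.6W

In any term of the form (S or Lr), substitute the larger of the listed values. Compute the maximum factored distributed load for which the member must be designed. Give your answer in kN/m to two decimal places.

(S or Lr) → Lr = 17.57 kN/m.
C1: 1.4(32.10) + 1.6(21.76) + 0.6(17.57) = 44.94 + 34.82 + 10.54 = 90.30
C2: 1.35(32.10) + 1.4(17.57) + 0.6(13.58) = 76.08
C3: 1.4(32.10) = 44.94
C4: 0.85(32.10) - 1.4(16.65) = 27.29 - 23.31 = 3.98
C5: 0.9(32.10) - 1.3(13.58) = 28.89 - 17.65 = 11.24
C6: 1.3(32.10) + 0.6(13.58) = 41.73 + 8.15 = 49.88
The controlling combination is 1, giving 90.30 kN/m.

90.30 kN/m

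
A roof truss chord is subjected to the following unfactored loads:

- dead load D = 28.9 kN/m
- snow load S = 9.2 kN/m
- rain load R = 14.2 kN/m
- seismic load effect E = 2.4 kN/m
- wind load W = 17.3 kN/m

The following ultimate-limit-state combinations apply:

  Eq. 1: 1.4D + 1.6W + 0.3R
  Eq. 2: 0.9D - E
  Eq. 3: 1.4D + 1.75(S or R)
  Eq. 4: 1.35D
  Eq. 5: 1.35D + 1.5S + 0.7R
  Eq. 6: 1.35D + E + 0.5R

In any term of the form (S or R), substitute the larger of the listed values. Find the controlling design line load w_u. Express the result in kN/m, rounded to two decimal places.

72.40 kN/m

(S or R) → R = 14.2 kN/m.
Eq. 1: 1.4(28.9) + 1.6(17.3) + 0.3(14.2) = 72.40
Eq. 2: 0.9(28.9) - 1.0(2.4) = 23.61
Eq. 3: 1.4(28.9) + 1.75(14.2) = 65.31
Eq. 4: 1.35(28.9) = 39.02
Eq. 5: 1.35(28.9) + 1.5(9.2) + 0.7(14.2) = 62.76
Eq. 6: 1.35(28.9) + 1.0(2.4) + 0.5(14.2) = 48.52
The controlling combination is 1, giving 72.40 kN/m.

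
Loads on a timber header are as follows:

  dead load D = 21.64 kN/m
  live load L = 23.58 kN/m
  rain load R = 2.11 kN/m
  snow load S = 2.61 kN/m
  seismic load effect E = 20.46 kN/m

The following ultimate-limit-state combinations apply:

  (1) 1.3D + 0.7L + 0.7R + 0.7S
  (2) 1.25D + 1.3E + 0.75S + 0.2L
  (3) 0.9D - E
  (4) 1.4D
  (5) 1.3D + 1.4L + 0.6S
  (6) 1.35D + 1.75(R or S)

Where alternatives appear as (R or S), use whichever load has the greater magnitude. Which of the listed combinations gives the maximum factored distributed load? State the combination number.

Combination 5

(R or S) → S = 2.61 kN/m.
(1) 1.3(21.64) + 0.7(23.58) + 0.7(2.11) + 0.7(2.61) = 47.94
(2) 1.25(21.64) + 1.3(20.46) + 0.75(2.61) + 0.2(23.58) = 60.32
(3) 0.9(21.64) - 1.0(20.46) = -0.98
(4) 1.4(21.64) = 30.30
(5) 1.3(21.64) + 1.4(23.58) + 0.6(2.61) = 62.71
(6) 1.35(21.64) + 1.75(2.61) = 33.78
The largest value is 62.71 kN/m from combination 5.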